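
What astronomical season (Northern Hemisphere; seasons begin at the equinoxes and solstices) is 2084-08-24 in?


Date: August 24
Astronomical Summer (approx.; exact equinox/solstice day varies by year): June 21 to September 21
August 24 falls within the Summer window

Summer


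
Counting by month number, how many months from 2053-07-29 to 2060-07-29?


From July 2053 to July 2060
7 years * 12 = 84 months = 84

84 months


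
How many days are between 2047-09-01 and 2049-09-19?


From 2047-09-01 to 2049-09-19
2047-09-01: days before September = 31 + 28 + 31 + 30 + 31 + 30 + 31 + 31 = 243 (2047 is not a leap year); day of year = 243 + 1 = 244
2049-09-19: days before September = 31 + 28 + 31 + 30 + 31 + 30 + 31 + 31 = 243 (2049 is not a leap year); day of year = 243 + 19 = 262
Rest of 2047: 365 - 244 = 121
Full years 2048 (366): 366
Total = 121 + 366 + 262 = 749

749 days


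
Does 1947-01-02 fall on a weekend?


Anchor: Jan 1, 1947. With p = 1947 - 1 = 1946: (p + p//4 - p//100 + p//400) mod 7 = (1946 + 486 - 19 + 4) mod 7 = 2417 mod 7 = 2 -> Wednesday (Mon=0 ... Sun=6)
Day of year: 2; offset = 1
Weekday index = (2 + 1) mod 7 = 3 -> Thursday
Weekend days: Saturday, Sunday

No


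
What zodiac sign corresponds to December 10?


Date: December 10
Conventional tropical zodiac dates: Sagittarius from November 22 onward; Capricorn starts December 22
December 10 falls within the Sagittarius range

Sagittarius


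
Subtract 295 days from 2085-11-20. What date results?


Start: 2085-11-20, subtract 295 days
Back 20 days from November 20 reaches October 31, 2085 -> 275 left
October 2085 has 31 days -> back to September 30, 2085 -> 244 left
September 2085 has 30 days -> back to August 31, 2085 -> 214 left
August 2085 has 31 days -> back to July 31, 2085 -> 183 left
July 2085 has 31 days -> back to June 30, 2085 -> 152 left
June 2085 has 30 days -> back to May 31, 2085 -> 122 left
May 2085 has 31 days -> back to April 30, 2085 -> 91 left
April 2085 has 30 days -> back to March 31, 2085 -> 61 left
March 2085 has 31 days -> back to February 28, 2085 -> 30 left
February 2085 has 28 days -> back to January 31, 2085 -> 2 left
January 2085: 31 - 2 = 29 -> lands on January 29

Result: 2085-01-29


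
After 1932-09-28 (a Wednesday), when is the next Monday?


Current: Wednesday
Target: Monday
Days ahead: 5

Next Monday: 1932-10-03


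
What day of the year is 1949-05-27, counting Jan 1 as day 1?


Date: May 27, 1949
Days in months 1 through 4: 120
Plus 27 days in May

Day of year: 147


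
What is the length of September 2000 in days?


September 2000

30 days


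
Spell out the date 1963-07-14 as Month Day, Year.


ISO 1963-07-14 parses as year=1963, month=07, day=14
Month 7 -> July

July 14, 1963


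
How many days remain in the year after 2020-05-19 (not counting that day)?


Day of year: 140 of 366
Remaining = 366 - 140

226 days


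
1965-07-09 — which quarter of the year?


Month: July (month 7)
Q1: Jan-Mar, Q2: Apr-Jun, Q3: Jul-Sep, Q4: Oct-Dec

Q3


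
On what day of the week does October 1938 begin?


Target: October 1, 1938
Anchor: Jan 1, 1938. With p = 1938 - 1 = 1937: (p + p//4 - p//100 + p//400) mod 7 = (1937 + 484 - 19 + 4) mod 7 = 2406 mod 7 = 5 -> Saturday (Mon=0 ... Sun=6)
Days before October (Jan-Sep): 273 days
Weekday index = (5 + 273) mod 7 = 5

Saturday


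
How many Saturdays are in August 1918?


August 1918 has 31 days
Anchor: Jan 1, 1918. With p = 1918 - 1 = 1917: (p + p//4 - p//100 + p//400) mod 7 = (1917 + 479 - 19 + 4) mod 7 = 2381 mod 7 = 1 -> Tuesday (Mon=0 ... Sun=6)
Days before August (Jan-Jul): 212; August 1 index = (1 + 212) mod 7 = 3 -> Thursday
First Saturday is August 3
Saturdays: 3, 10, 17, 24, 31

5 Saturdays


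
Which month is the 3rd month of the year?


Month 3 of 12

March


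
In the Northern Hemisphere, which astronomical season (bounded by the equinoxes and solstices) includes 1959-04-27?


Date: April 27
Astronomical Spring (approx.; exact equinox/solstice day varies by year): March 20 to June 20
April 27 falls within the Spring window

Spring


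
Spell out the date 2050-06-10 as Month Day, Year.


ISO 2050-06-10 parses as year=2050, month=06, day=10
Month 6 -> June

June 10, 2050


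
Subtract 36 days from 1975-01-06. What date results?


Start: 1975-01-06, subtract 36 days
Back 6 days from January 6 reaches December 31, 1974 -> 30 left
December 1974: 31 - 30 = 1 -> lands on December 1

Result: 1974-12-01


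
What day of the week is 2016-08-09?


Date: August 9, 2016
Anchor: Jan 1, 2016. With p = 2016 - 1 = 2015: (p + p//4 - p//100 + p//400) mod 7 = (2015 + 503 - 20 + 5) mod 7 = 2503 mod 7 = 4 -> Friday (Mon=0 ... Sun=6)
Days before August (Jan-Jul): 213; offset = 213 + 9 - 1 = 221
Weekday index = (4 + 221) mod 7 = 1

Day of the week: Tuesday


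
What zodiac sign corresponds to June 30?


Date: June 30
Conventional tropical zodiac dates: Cancer from June 21 onward; Leo starts July 23
June 30 falls within the Cancer range

Cancer


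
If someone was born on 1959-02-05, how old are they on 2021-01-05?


Birth: 1959-02-05
Reference: 2021-01-05
Year difference: 2021 - 1959 = 62
Birthday not yet reached in 2021, subtract 1

61 years old


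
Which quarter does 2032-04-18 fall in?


Month: April (month 4)
Q1: Jan-Mar, Q2: Apr-Jun, Q3: Jul-Sep, Q4: Oct-Dec

Q2


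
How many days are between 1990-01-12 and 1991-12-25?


From 1990-01-12 to 1991-12-25
1990-01-12: day of year = 12
1991-12-25: days before December = 31 + 28 + 31 + 30 + 31 + 30 + 31 + 31 + 30 + 31 + 30 = 334 (1991 is not a leap year); day of year = 334 + 25 = 359
Rest of 1990: 365 - 12 = 353
Total = 353 + 359 = 712

712 days


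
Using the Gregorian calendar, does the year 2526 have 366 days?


Gregorian leap year rule: divisible by 4, but not by 100, unless also by 400.
2526 is not divisible by 4 -> not a leap year

No


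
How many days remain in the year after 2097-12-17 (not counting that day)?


Day of year: 351 of 365
Remaining = 365 - 351

14 days


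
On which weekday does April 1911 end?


April 1911 has 30 days
Anchor: Jan 1, 1911. With p = 1911 - 1 = 1910: (p + p//4 - p//100 + p//400) mod 7 = (1910 + 477 - 19 + 4) mod 7 = 2372 mod 7 = 6 -> Sunday (Mon=0 ... Sun=6)
Days before April (Jan-Mar): 90; April 1 index = (6 + 90) mod 7 = 5 -> Saturday
Last day offset: 30 - 1 = 29 days
Weekday index = (5 + 29) mod 7 = 6

Sunday, April 30


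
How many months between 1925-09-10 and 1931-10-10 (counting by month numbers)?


From September 1925 to October 1931
6 years * 12 = 72 months, plus 1 month = 73

73 months


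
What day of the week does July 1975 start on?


Target: July 1, 1975
Anchor: Jan 1, 1975. With p = 1975 - 1 = 1974: (p + p//4 - p//100 + p//400) mod 7 = (1974 + 493 - 19 + 4) mod 7 = 2452 mod 7 = 2 -> Wednesday (Mon=0 ... Sun=6)
Days before July (Jan-Jun): 181 days
Weekday index = (2 + 181) mod 7 = 1

Tuesday


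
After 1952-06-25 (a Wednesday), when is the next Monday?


Current: Wednesday
Target: Monday
Days ahead: 5

Next Monday: 1952-06-30


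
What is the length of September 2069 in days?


September 2069

30 days


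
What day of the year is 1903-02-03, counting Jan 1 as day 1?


Date: February 3, 1903
Days in months 1 through 1: 31
Plus 3 days in February

Day of year: 34


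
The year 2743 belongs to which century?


Century = (year - 1) // 100 + 1
= (2743 - 1) // 100 + 1
= 2742 // 100 + 1
= 27 + 1

28th century


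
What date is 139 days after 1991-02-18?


Start: 1991-02-18, add 139 days
February 1991 has 28 days: 28 - 18 = 10 days to February 28 -> 129 left
March 1991 has 31 days -> 98 left
April 1991 has 30 days -> 68 left
May 1991 has 31 days -> 37 left
June 1991 has 30 days -> 7 left
July 1991: 7 <= 31 -> lands on July 7

Result: 1991-07-07


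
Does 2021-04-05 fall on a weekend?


Anchor: Jan 1, 2021. With p = 2021 - 1 = 2020: (p + p//4 - p//100 + p//400) mod 7 = (2020 + 505 - 20 + 5) mod 7 = 2510 mod 7 = 4 -> Friday (Mon=0 ... Sun=6)
Day of year: 95; offset = 94
Weekday index = (4 + 94) mod 7 = 0 -> Monday
Weekend days: Saturday, Sunday

No


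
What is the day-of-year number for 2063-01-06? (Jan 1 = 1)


Date: January 6, 2063
No months before January
Plus 6 days in January

Day of year: 6


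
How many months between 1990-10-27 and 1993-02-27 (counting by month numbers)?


From October 1990 to February 1993
3 years * 12 = 36 months, minus 8 months = 28

28 months


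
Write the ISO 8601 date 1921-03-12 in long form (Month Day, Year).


ISO 1921-03-12 parses as year=1921, month=03, day=12
Month 3 -> March

March 12, 1921


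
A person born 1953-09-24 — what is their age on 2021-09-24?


Birth: 1953-09-24
Reference: 2021-09-24
Year difference: 2021 - 1953 = 68

68 years old


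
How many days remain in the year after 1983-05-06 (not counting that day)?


Day of year: 126 of 365
Remaining = 365 - 126

239 days


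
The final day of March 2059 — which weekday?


March 2059 has 31 days
Anchor: Jan 1, 2059. With p = 2059 - 1 = 2058: (p + p//4 - p//100 + p//400) mod 7 = (2058 + 514 - 20 + 5) mod 7 = 2557 mod 7 = 2 -> Wednesday (Mon=0 ... Sun=6)
Days before March (Jan-Feb): 59; March 1 index = (2 + 59) mod 7 = 5 -> Saturday
Last day offset: 31 - 1 = 30 days
Weekday index = (5 + 30) mod 7 = 0

Monday, March 31


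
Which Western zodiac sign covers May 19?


Date: May 19
Conventional tropical zodiac dates: Taurus from April 20 onward; Gemini starts May 21
May 19 falls within the Taurus range

Taurus


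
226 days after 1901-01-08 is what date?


Start: 1901-01-08, add 226 days
January 1901 has 31 days: 31 - 8 = 23 days to January 31 -> 203 left
February 1901 has 28 days -> 175 left
March 1901 has 31 days -> 144 left
April 1901 has 30 days -> 114 left
May 1901 has 31 days -> 83 left
June 1901 has 30 days -> 53 left
July 1901 has 31 days -> 22 left
August 1901: 22 <= 31 -> lands on August 22

Result: 1901-08-22


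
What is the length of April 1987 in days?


April 1987

30 days


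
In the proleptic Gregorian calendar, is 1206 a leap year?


Gregorian leap year rule: divisible by 4, but not by 100, unless also by 400.
1206 is not divisible by 4 -> not a leap year

No


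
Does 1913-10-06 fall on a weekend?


Anchor: Jan 1, 1913. With p = 1913 - 1 = 1912: (p + p//4 - p//100 + p//400) mod 7 = (1912 + 478 - 19 + 4) mod 7 = 2375 mod 7 = 2 -> Wednesday (Mon=0 ... Sun=6)
Day of year: 279; offset = 278
Weekday index = (2 + 278) mod 7 = 0 -> Monday
Weekend days: Saturday, Sunday

No


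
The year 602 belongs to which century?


Century = (year - 1) // 100 + 1
= (602 - 1) // 100 + 1
= 601 // 100 + 1
= 6 + 1

7th century


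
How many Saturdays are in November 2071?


November 2071 has 30 days
Anchor: Jan 1, 2071. With p = 2071 - 1 = 2070: (p + p//4 - p//100 + p//400) mod 7 = (2070 + 517 - 20 + 5) mod 7 = 2572 mod 7 = 3 -> Thursday (Mon=0 ... Sun=6)
Days before November (Jan-Oct): 304; November 1 index = (3 + 304) mod 7 = 6 -> Sunday
First Saturday is November 7
Saturdays: 7, 14, 21, 28

4 Saturdays


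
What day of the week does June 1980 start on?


Target: June 1, 1980
Anchor: Jan 1, 1980. With p = 1980 - 1 = 1979: (p + p//4 - p//100 + p//400) mod 7 = (1979 + 494 - 19 + 4) mod 7 = 2458 mod 7 = 1 -> Tuesday (Mon=0 ... Sun=6)
Days before June (Jan-May): 152 days
Weekday index = (1 + 152) mod 7 = 6

Sunday


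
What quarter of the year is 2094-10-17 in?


Month: October (month 10)
Q1: Jan-Mar, Q2: Apr-Jun, Q3: Jul-Sep, Q4: Oct-Dec

Q4


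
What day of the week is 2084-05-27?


Date: May 27, 2084
Anchor: Jan 1, 2084. With p = 2084 - 1 = 2083: (p + p//4 - p//100 + p//400) mod 7 = (2083 + 520 - 20 + 5) mod 7 = 2588 mod 7 = 5 -> Saturday (Mon=0 ... Sun=6)
Days before May (Jan-Apr): 121; offset = 121 + 27 - 1 = 147
Weekday index = (5 + 147) mod 7 = 5

Day of the week: Saturday


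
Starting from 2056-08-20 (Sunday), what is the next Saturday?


Current: Sunday
Target: Saturday
Days ahead: 6

Next Saturday: 2056-08-26


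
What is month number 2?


Month 2 of 12

February


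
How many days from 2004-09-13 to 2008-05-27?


From 2004-09-13 to 2008-05-27
2004-09-13: days before September = 31 + 29 + 31 + 30 + 31 + 30 + 31 + 31 = 244 (2004 is a leap year); day of year = 244 + 13 = 257
2008-05-27: days before May = 31 + 29 + 31 + 30 = 121 (2008 is a leap year); day of year = 121 + 27 = 148
Rest of 2004: 366 - 257 = 109
Full years 2005 (365), 2006 (365), 2007 (365): 1095
Total = 109 + 1095 + 148 = 1352

1352 days


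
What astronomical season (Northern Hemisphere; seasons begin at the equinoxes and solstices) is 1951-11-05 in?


Date: November 5
Astronomical Autumn (approx.; exact equinox/solstice day varies by year): September 22 to December 20
November 5 falls within the Autumn window

Autumn


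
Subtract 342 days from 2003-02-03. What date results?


Start: 2003-02-03, subtract 342 days
Back 3 days from February 3 reaches January 31, 2003 -> 339 left
January 2003 has 31 days -> back to December 31, 2002 -> 308 left
December 2002 has 31 days -> back to November 30, 2002 -> 277 left
November 2002 has 30 days -> back to October 31, 2002 -> 247 left
October 2002 has 31 days -> back to September 30, 2002 -> 216 left
September 2002 has 30 days -> back to August 31, 2002 -> 186 left
August 2002 has 31 days -> back to July 31, 2002 -> 155 left
July 2002 has 31 days -> back to June 30, 2002 -> 124 left
June 2002 has 30 days -> back to May 31, 2002 -> 94 left
May 2002 has 31 days -> back to April 30, 2002 -> 63 left
April 2002 has 30 days -> back to March 31, 2002 -> 33 left
March 2002 has 31 days -> back to February 28, 2002 -> 2 left
February 2002: 28 - 2 = 26 -> lands on February 26

Result: 2002-02-26


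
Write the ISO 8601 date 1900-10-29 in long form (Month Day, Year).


ISO 1900-10-29 parses as year=1900, month=10, day=29
Month 10 -> October

October 29, 1900


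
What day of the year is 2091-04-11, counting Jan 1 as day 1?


Date: April 11, 2091
Days in months 1 through 3: 90
Plus 11 days in April

Day of year: 101


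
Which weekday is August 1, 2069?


Target: August 1, 2069
Anchor: Jan 1, 2069. With p = 2069 - 1 = 2068: (p + p//4 - p//100 + p//400) mod 7 = (2068 + 517 - 20 + 5) mod 7 = 2570 mod 7 = 1 -> Tuesday (Mon=0 ... Sun=6)
Days before August (Jan-Jul): 212 days
Weekday index = (1 + 212) mod 7 = 3

Thursday


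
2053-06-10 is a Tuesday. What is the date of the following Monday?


Current: Tuesday
Target: Monday
Days ahead: 6

Next Monday: 2053-06-16


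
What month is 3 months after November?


November is month 11
11 + 3 = 14; wrap: 14 - 12 = 2

February


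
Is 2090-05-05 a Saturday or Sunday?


Anchor: Jan 1, 2090. With p = 2090 - 1 = 2089: (p + p//4 - p//100 + p//400) mod 7 = (2089 + 522 - 20 + 5) mod 7 = 2596 mod 7 = 6 -> Sunday (Mon=0 ... Sun=6)
Day of year: 125; offset = 124
Weekday index = (6 + 124) mod 7 = 4 -> Friday
Weekend days: Saturday, Sunday

No


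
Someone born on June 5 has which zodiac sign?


Date: June 5
Conventional tropical zodiac dates: Gemini from May 21 onward; Cancer starts June 21
June 5 falls within the Gemini range

Gemini


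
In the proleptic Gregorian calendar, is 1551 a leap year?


Gregorian leap year rule: divisible by 4, but not by 100, unless also by 400.
1551 is not divisible by 4 -> not a leap year

No


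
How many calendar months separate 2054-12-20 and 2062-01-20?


From December 2054 to January 2062
8 years * 12 = 96 months, minus 11 months = 85

85 months


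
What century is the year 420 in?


Century = (year - 1) // 100 + 1
= (420 - 1) // 100 + 1
= 419 // 100 + 1
= 4 + 1

5th century


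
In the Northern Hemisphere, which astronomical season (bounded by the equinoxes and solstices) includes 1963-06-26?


Date: June 26
Astronomical Summer (approx.; exact equinox/solstice day varies by year): June 21 to September 21
June 26 falls within the Summer window

Summer


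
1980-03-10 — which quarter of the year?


Month: March (month 3)
Q1: Jan-Mar, Q2: Apr-Jun, Q3: Jul-Sep, Q4: Oct-Dec

Q1


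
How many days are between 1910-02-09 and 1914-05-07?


From 1910-02-09 to 1914-05-07
1910-02-09: days before February = 31; day of year = 31 + 9 = 40
1914-05-07: days before May = 31 + 28 + 31 + 30 = 120 (1914 is not a leap year); day of year = 120 + 7 = 127
Rest of 1910: 365 - 40 = 325
Full years 1911 (365), 1912 (366), 1913 (365): 1096
Total = 325 + 1096 + 127 = 1548

1548 days


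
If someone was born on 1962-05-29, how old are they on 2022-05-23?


Birth: 1962-05-29
Reference: 2022-05-23
Year difference: 2022 - 1962 = 60
Birthday not yet reached in 2022, subtract 1

59 years old


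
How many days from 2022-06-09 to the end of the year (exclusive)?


Day of year: 160 of 365
Remaining = 365 - 160

205 days


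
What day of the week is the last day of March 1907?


March 1907 has 31 days
Anchor: Jan 1, 1907. With p = 1907 - 1 = 1906: (p + p//4 - p//100 + p//400) mod 7 = (1906 + 476 - 19 + 4) mod 7 = 2367 mod 7 = 1 -> Tuesday (Mon=0 ... Sun=6)
Days before March (Jan-Feb): 59; March 1 index = (1 + 59) mod 7 = 4 -> Friday
Last day offset: 31 - 1 = 30 days
Weekday index = (4 + 30) mod 7 = 6

Sunday, March 31


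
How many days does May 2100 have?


May 2100

31 days


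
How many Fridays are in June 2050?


June 2050 has 30 days
Anchor: Jan 1, 2050. With p = 2050 - 1 = 2049: (p + p//4 - p//100 + p//400) mod 7 = (2049 + 512 - 20 + 5) mod 7 = 2546 mod 7 = 5 -> Saturday (Mon=0 ... Sun=6)
Days before June (Jan-May): 151; June 1 index = (5 + 151) mod 7 = 2 -> Wednesday
First Friday is June 3
Fridays: 3, 10, 17, 24

4 Fridays


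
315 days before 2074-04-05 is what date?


Start: 2074-04-05, subtract 315 days
Back 5 days from April 5 reaches March 31, 2074 -> 310 left
March 2074 has 31 days -> back to February 28, 2074 -> 279 left
February 2074 has 28 days -> back to January 31, 2074 -> 251 left
January 2074 has 31 days -> back to December 31, 2073 -> 220 left
December 2073 has 31 days -> back to November 30, 2073 -> 189 left
November 2073 has 30 days -> back to October 31, 2073 -> 159 left
October 2073 has 31 days -> back to September 30, 2073 -> 128 left
September 2073 has 30 days -> back to August 31, 2073 -> 98 left
August 2073 has 31 days -> back to July 31, 2073 -> 67 left
July 2073 has 31 days -> back to June 30, 2073 -> 36 left
June 2073 has 30 days -> back to May 31, 2073 -> 6 left
May 2073: 31 - 6 = 25 -> lands on May 25

Result: 2073-05-25


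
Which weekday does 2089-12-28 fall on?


Date: December 28, 2089
Anchor: Jan 1, 2089. With p = 2089 - 1 = 2088: (p + p//4 - p//100 + p//400) mod 7 = (2088 + 522 - 20 + 5) mod 7 = 2595 mod 7 = 5 -> Saturday (Mon=0 ... Sun=6)
Days before December (Jan-Nov): 334; offset = 334 + 28 - 1 = 361
Weekday index = (5 + 361) mod 7 = 2

Day of the week: Wednesday


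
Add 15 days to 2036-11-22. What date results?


Start: 2036-11-22, add 15 days
November 2036 has 30 days: 30 - 22 = 8 days to November 30 -> 7 left
December 2036: 7 <= 31 -> lands on December 7

Result: 2036-12-07


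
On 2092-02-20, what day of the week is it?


Date: February 20, 2092
Anchor: Jan 1, 2092. With p = 2092 - 1 = 2091: (p + p//4 - p//100 + p//400) mod 7 = (2091 + 522 - 20 + 5) mod 7 = 2598 mod 7 = 1 -> Tuesday (Mon=0 ... Sun=6)
Days before February (Jan): 31; offset = 31 + 20 - 1 = 50
Weekday index = (1 + 50) mod 7 = 2

Day of the week: Wednesday


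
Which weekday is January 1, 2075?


Target: January 1, 2075
Anchor: Jan 1, 2075. With p = 2075 - 1 = 2074: (p + p//4 - p//100 + p//400) mod 7 = (2074 + 518 - 20 + 5) mod 7 = 2577 mod 7 = 1 -> Tuesday (Mon=0 ... Sun=6)
Offset from anchor: 0 days
Weekday index = (1 + 0) mod 7 = 1

Tuesday


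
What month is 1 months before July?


July is month 7
7 - 1 = 6

June


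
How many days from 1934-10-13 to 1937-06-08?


From 1934-10-13 to 1937-06-08
1934-10-13: days before October = 31 + 28 + 31 + 30 + 31 + 30 + 31 + 31 + 30 = 273 (1934 is not a leap year); day of year = 273 + 13 = 286
1937-06-08: days before June = 31 + 28 + 31 + 30 + 31 = 151 (1937 is not a leap year); day of year = 151 + 8 = 159
Rest of 1934: 365 - 286 = 79
Full years 1935 (365), 1936 (366): 731
Total = 79 + 731 + 159 = 969

969 days


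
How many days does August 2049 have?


August 2049

31 days


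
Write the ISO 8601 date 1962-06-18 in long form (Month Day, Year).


ISO 1962-06-18 parses as year=1962, month=06, day=18
Month 6 -> June

June 18, 1962


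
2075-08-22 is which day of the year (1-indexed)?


Date: August 22, 2075
Days in months 1 through 7: 212
Plus 22 days in August

Day of year: 234


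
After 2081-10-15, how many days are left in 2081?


Day of year: 288 of 365
Remaining = 365 - 288

77 days


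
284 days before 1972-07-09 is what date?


Start: 1972-07-09, subtract 284 days
Back 9 days from July 9 reaches June 30, 1972 -> 275 left
June 1972 has 30 days -> back to May 31, 1972 -> 245 left
May 1972 has 31 days -> back to April 30, 1972 -> 214 left
April 1972 has 30 days -> back to March 31, 1972 -> 184 left
March 1972 has 31 days -> back to February 29, 1972 -> 153 left
February 1972 has 29 days -> back to January 31, 1972 -> 124 left
January 1972 has 31 days -> back to December 31, 1971 -> 93 left
December 1971 has 31 days -> back to November 30, 1971 -> 62 left
November 1971 has 30 days -> back to October 31, 1971 -> 32 left
October 1971 has 31 days -> back to September 30, 1971 -> 1 left
September 1971: 30 - 1 = 29 -> lands on September 29

Result: 1971-09-29


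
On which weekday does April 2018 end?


April 2018 has 30 days
Anchor: Jan 1, 2018. With p = 2018 - 1 = 2017: (p + p//4 - p//100 + p//400) mod 7 = (2017 + 504 - 20 + 5) mod 7 = 2506 mod 7 = 0 -> Monday (Mon=0 ... Sun=6)
Days before April (Jan-Mar): 90; April 1 index = (0 + 90) mod 7 = 6 -> Sunday
Last day offset: 30 - 1 = 29 days
Weekday index = (6 + 29) mod 7 = 0

Monday, April 30


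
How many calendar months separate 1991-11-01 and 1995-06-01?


From November 1991 to June 1995
4 years * 12 = 48 months, minus 5 months = 43

43 months


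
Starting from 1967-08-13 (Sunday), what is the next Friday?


Current: Sunday
Target: Friday
Days ahead: 5

Next Friday: 1967-08-18


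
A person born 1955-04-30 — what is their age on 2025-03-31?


Birth: 1955-04-30
Reference: 2025-03-31
Year difference: 2025 - 1955 = 70
Birthday not yet reached in 2025, subtract 1

69 years old


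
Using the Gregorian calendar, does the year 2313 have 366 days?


Gregorian leap year rule: divisible by 4, but not by 100, unless also by 400.
2313 is not divisible by 4 -> not a leap year

No


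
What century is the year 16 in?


Century = (year - 1) // 100 + 1
= (16 - 1) // 100 + 1
= 15 // 100 + 1
= 0 + 1

1st century


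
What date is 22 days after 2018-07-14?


Start: 2018-07-14, add 22 days
July 2018 has 31 days: 31 - 14 = 17 days to July 31 -> 5 left
August 2018: 5 <= 31 -> lands on August 5

Result: 2018-08-05


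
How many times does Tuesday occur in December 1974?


December 1974 has 31 days
Anchor: Jan 1, 1974. With p = 1974 - 1 = 1973: (p + p//4 - p//100 + p//400) mod 7 = (1973 + 493 - 19 + 4) mod 7 = 2451 mod 7 = 1 -> Tuesday (Mon=0 ... Sun=6)
Days before December (Jan-Nov): 334; December 1 index = (1 + 334) mod 7 = 6 -> Sunday
First Tuesday is December 3
Tuesdays: 3, 10, 17, 24, 31

5 Tuesdays


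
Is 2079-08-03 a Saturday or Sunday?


Anchor: Jan 1, 2079. With p = 2079 - 1 = 2078: (p + p//4 - p//100 + p//400) mod 7 = (2078 + 519 - 20 + 5) mod 7 = 2582 mod 7 = 6 -> Sunday (Mon=0 ... Sun=6)
Day of year: 215; offset = 214
Weekday index = (6 + 214) mod 7 = 3 -> Thursday
Weekend days: Saturday, Sunday

No


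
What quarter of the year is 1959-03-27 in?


Month: March (month 3)
Q1: Jan-Mar, Q2: Apr-Jun, Q3: Jul-Sep, Q4: Oct-Dec

Q1


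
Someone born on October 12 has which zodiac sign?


Date: October 12
Conventional tropical zodiac dates: Libra from September 23 onward; Scorpio starts October 23
October 12 falls within the Libra range

Libra


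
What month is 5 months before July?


July is month 7
7 - 5 = 2

February


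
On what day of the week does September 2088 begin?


Target: September 1, 2088
Anchor: Jan 1, 2088. With p = 2088 - 1 = 2087: (p + p//4 - p//100 + p//400) mod 7 = (2087 + 521 - 20 + 5) mod 7 = 2593 mod 7 = 3 -> Thursday (Mon=0 ... Sun=6)
Days before September (Jan-Aug): 244 days
Weekday index = (3 + 244) mod 7 = 2

Wednesday


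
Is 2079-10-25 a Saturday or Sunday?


Anchor: Jan 1, 2079. With p = 2079 - 1 = 2078: (p + p//4 - p//100 + p//400) mod 7 = (2078 + 519 - 20 + 5) mod 7 = 2582 mod 7 = 6 -> Sunday (Mon=0 ... Sun=6)
Day of year: 298; offset = 297
Weekday index = (6 + 297) mod 7 = 2 -> Wednesday
Weekend days: Saturday, Sunday

No


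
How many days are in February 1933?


February 1933 (leap year: no)

28 days


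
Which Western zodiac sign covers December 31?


Date: December 31
Conventional tropical zodiac dates: Capricorn from December 22 onward; Aquarius starts January 20
December 31 falls within the Capricorn range

Capricorn


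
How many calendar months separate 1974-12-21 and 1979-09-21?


From December 1974 to September 1979
5 years * 12 = 60 months, minus 3 months = 57

57 months


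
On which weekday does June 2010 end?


June 2010 has 30 days
Anchor: Jan 1, 2010. With p = 2010 - 1 = 2009: (p + p//4 - p//100 + p//400) mod 7 = (2009 + 502 - 20 + 5) mod 7 = 2496 mod 7 = 4 -> Friday (Mon=0 ... Sun=6)
Days before June (Jan-May): 151; June 1 index = (4 + 151) mod 7 = 1 -> Tuesday
Last day offset: 30 - 1 = 29 days
Weekday index = (1 + 29) mod 7 = 2

Wednesday, June 30


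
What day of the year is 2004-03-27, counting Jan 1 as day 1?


Date: March 27, 2004
Days in months 1 through 2: 60
Plus 27 days in March

Day of year: 87


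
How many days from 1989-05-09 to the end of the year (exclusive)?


Day of year: 129 of 365
Remaining = 365 - 129

236 days


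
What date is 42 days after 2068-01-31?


Start: 2068-01-31, add 42 days
January 31 is the last day of January 2068 -> 42 left
February 2068 has 29 days -> 13 left
March 2068: 13 <= 31 -> lands on March 13

Result: 2068-03-13


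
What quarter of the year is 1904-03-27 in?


Month: March (month 3)
Q1: Jan-Mar, Q2: Apr-Jun, Q3: Jul-Sep, Q4: Oct-Dec

Q1


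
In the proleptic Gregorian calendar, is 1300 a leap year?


Gregorian leap year rule: divisible by 4, but not by 100, unless also by 400.
1300 is divisible by 100 but not 400 -> not a leap year

No


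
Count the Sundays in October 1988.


October 1988 has 31 days
Anchor: Jan 1, 1988. With p = 1988 - 1 = 1987: (p + p//4 - p//100 + p//400) mod 7 = (1987 + 496 - 19 + 4) mod 7 = 2468 mod 7 = 4 -> Friday (Mon=0 ... Sun=6)
Days before October (Jan-Sep): 274; October 1 index = (4 + 274) mod 7 = 5 -> Saturday
First Sunday is October 2
Sundays: 2, 9, 16, 23, 30

5 Sundays


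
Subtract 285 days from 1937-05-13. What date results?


Start: 1937-05-13, subtract 285 days
Back 13 days from May 13 reaches April 30, 1937 -> 272 left
April 1937 has 30 days -> back to March 31, 1937 -> 242 left
March 1937 has 31 days -> back to February 28, 1937 -> 211 left
February 1937 has 28 days -> back to January 31, 1937 -> 183 left
January 1937 has 31 days -> back to December 31, 1936 -> 152 left
December 1936 has 31 days -> back to November 30, 1936 -> 121 left
November 1936 has 30 days -> back to October 31, 1936 -> 91 left
October 1936 has 31 days -> back to September 30, 1936 -> 60 left
September 1936 has 30 days -> back to August 31, 1936 -> 30 left
August 1936: 31 - 30 = 1 -> lands on August 1

Result: 1936-08-01


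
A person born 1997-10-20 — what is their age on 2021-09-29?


Birth: 1997-10-20
Reference: 2021-09-29
Year difference: 2021 - 1997 = 24
Birthday not yet reached in 2021, subtract 1

23 years old


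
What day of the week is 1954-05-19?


Date: May 19, 1954
Anchor: Jan 1, 1954. With p = 1954 - 1 = 1953: (p + p//4 - p//100 + p//400) mod 7 = (1953 + 488 - 19 + 4) mod 7 = 2426 mod 7 = 4 -> Friday (Mon=0 ... Sun=6)
Days before May (Jan-Apr): 120; offset = 120 + 19 - 1 = 138
Weekday index = (4 + 138) mod 7 = 2

Day of the week: Wednesday


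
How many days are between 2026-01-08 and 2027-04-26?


From 2026-01-08 to 2027-04-26
2026-01-08: day of year = 8
2027-04-26: days before April = 31 + 28 + 31 = 90 (2027 is not a leap year); day of year = 90 + 26 = 116
Rest of 2026: 365 - 8 = 357
Total = 357 + 116 = 473

473 days


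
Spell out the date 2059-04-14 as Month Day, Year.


ISO 2059-04-14 parses as year=2059, month=04, day=14
Month 4 -> April

April 14, 2059


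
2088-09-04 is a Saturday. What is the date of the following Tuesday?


Current: Saturday
Target: Tuesday
Days ahead: 3

Next Tuesday: 2088-09-07


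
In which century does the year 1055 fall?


Century = (year - 1) // 100 + 1
= (1055 - 1) // 100 + 1
= 1054 // 100 + 1
= 10 + 1

11th century


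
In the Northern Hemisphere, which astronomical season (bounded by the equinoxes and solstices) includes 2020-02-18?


Date: February 18
Astronomical Winter (approx.; exact equinox/solstice day varies by year): December 21 to March 19
February 18 falls within the Winter window

Winter


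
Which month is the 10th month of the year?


Month 10 of 12

October


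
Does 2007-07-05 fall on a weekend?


Anchor: Jan 1, 2007. With p = 2007 - 1 = 2006: (p + p//4 - p//100 + p//400) mod 7 = (2006 + 501 - 20 + 5) mod 7 = 2492 mod 7 = 0 -> Monday (Mon=0 ... Sun=6)
Day of year: 186; offset = 185
Weekday index = (0 + 185) mod 7 = 3 -> Thursday
Weekend days: Saturday, Sunday

No


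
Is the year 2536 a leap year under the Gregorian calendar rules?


Gregorian leap year rule: divisible by 4, but not by 100, unless also by 400.
2536 is divisible by 4 but not 100 -> leap year

Yes


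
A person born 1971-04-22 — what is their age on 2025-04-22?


Birth: 1971-04-22
Reference: 2025-04-22
Year difference: 2025 - 1971 = 54

54 years old


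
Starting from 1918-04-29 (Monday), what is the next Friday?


Current: Monday
Target: Friday
Days ahead: 4

Next Friday: 1918-05-03


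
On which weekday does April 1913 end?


April 1913 has 30 days
Anchor: Jan 1, 1913. With p = 1913 - 1 = 1912: (p + p//4 - p//100 + p//400) mod 7 = (1912 + 478 - 19 + 4) mod 7 = 2375 mod 7 = 2 -> Wednesday (Mon=0 ... Sun=6)
Days before April (Jan-Mar): 90; April 1 index = (2 + 90) mod 7 = 1 -> Tuesday
Last day offset: 30 - 1 = 29 days
Weekday index = (1 + 29) mod 7 = 2

Wednesday, April 30


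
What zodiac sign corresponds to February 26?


Date: February 26
Conventional tropical zodiac dates: Pisces from February 19 onward; Aries starts March 21
February 26 falls within the Pisces range

Pisces


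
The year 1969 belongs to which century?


Century = (year - 1) // 100 + 1
= (1969 - 1) // 100 + 1
= 1968 // 100 + 1
= 19 + 1

20th century


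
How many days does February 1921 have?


February 1921 (leap year: no)

28 days


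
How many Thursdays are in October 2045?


October 2045 has 31 days
Anchor: Jan 1, 2045. With p = 2045 - 1 = 2044: (p + p//4 - p//100 + p//400) mod 7 = (2044 + 511 - 20 + 5) mod 7 = 2540 mod 7 = 6 -> Sunday (Mon=0 ... Sun=6)
Days before October (Jan-Sep): 273; October 1 index = (6 + 273) mod 7 = 6 -> Sunday
First Thursday is October 5
Thursdays: 5, 12, 19, 26

4 Thursdays


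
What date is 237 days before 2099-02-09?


Start: 2099-02-09, subtract 237 days
Back 9 days from February 9 reaches January 31, 2099 -> 228 left
January 2099 has 31 days -> back to December 31, 2098 -> 197 left
December 2098 has 31 days -> back to November 30, 2098 -> 166 left
November 2098 has 30 days -> back to October 31, 2098 -> 136 left
October 2098 has 31 days -> back to September 30, 2098 -> 105 left
September 2098 has 30 days -> back to August 31, 2098 -> 75 left
August 2098 has 31 days -> back to July 31, 2098 -> 44 left
July 2098 has 31 days -> back to June 30, 2098 -> 13 left
June 2098: 30 - 13 = 17 -> lands on June 17

Result: 2098-06-17


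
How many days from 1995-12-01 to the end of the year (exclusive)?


Day of year: 335 of 365
Remaining = 365 - 335

30 days


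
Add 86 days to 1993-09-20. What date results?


Start: 1993-09-20, add 86 days
September 1993 has 30 days: 30 - 20 = 10 days to September 30 -> 76 left
October 1993 has 31 days -> 45 left
November 1993 has 30 days -> 15 left
December 1993: 15 <= 31 -> lands on December 15

Result: 1993-12-15


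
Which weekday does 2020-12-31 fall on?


Date: December 31, 2020
Anchor: Jan 1, 2020. With p = 2020 - 1 = 2019: (p + p//4 - p//100 + p//400) mod 7 = (2019 + 504 - 20 + 5) mod 7 = 2508 mod 7 = 2 -> Wednesday (Mon=0 ... Sun=6)
Days before December (Jan-Nov): 335; offset = 335 + 31 - 1 = 365
Weekday index = (2 + 365) mod 7 = 3

Day of the week: Thursday


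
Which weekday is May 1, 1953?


Target: May 1, 1953
Anchor: Jan 1, 1953. With p = 1953 - 1 = 1952: (p + p//4 - p//100 + p//400) mod 7 = (1952 + 488 - 19 + 4) mod 7 = 2425 mod 7 = 3 -> Thursday (Mon=0 ... Sun=6)
Days before May (Jan-Apr): 120 days
Weekday index = (3 + 120) mod 7 = 4

Friday


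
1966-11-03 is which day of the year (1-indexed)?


Date: November 3, 1966
Days in months 1 through 10: 304
Plus 3 days in November

Day of year: 307


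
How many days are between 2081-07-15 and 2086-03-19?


From 2081-07-15 to 2086-03-19
2081-07-15: days before July = 31 + 28 + 31 + 30 + 31 + 30 = 181 (2081 is not a leap year); day of year = 181 + 15 = 196
2086-03-19: days before March = 31 + 28 = 59 (2086 is not a leap year); day of year = 59 + 19 = 78
Rest of 2081: 365 - 196 = 169
Full years 2082 (365), 2083 (365), 2084 (366), 2085 (365): 1461
Total = 169 + 1461 + 78 = 1708

1708 days


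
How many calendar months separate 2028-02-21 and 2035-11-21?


From February 2028 to November 2035
7 years * 12 = 84 months, plus 9 months = 93

93 months


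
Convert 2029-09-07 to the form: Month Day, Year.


ISO 2029-09-07 parses as year=2029, month=09, day=07
Month 9 -> September

September 7, 2029


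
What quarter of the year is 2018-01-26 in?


Month: January (month 1)
Q1: Jan-Mar, Q2: Apr-Jun, Q3: Jul-Sep, Q4: Oct-Dec

Q1


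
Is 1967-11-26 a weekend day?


Anchor: Jan 1, 1967. With p = 1967 - 1 = 1966: (p + p//4 - p//100 + p//400) mod 7 = (1966 + 491 - 19 + 4) mod 7 = 2442 mod 7 = 6 -> Sunday (Mon=0 ... Sun=6)
Day of year: 330; offset = 329
Weekday index = (6 + 329) mod 7 = 6 -> Sunday
Weekend days: Saturday, Sunday

Yes


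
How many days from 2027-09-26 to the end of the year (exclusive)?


Day of year: 269 of 365
Remaining = 365 - 269

96 days


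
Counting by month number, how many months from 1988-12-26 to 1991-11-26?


From December 1988 to November 1991
3 years * 12 = 36 months, minus 1 month = 35

35 months


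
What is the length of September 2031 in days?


September 2031

30 days


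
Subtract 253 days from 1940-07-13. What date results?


Start: 1940-07-13, subtract 253 days
Back 13 days from July 13 reaches June 30, 1940 -> 240 left
June 1940 has 30 days -> back to May 31, 1940 -> 210 left
May 1940 has 31 days -> back to April 30, 1940 -> 179 left
April 1940 has 30 days -> back to March 31, 1940 -> 149 left
March 1940 has 31 days -> back to February 29, 1940 -> 118 left
February 1940 has 29 days -> back to January 31, 1940 -> 89 left
January 1940 has 31 days -> back to December 31, 1939 -> 58 left
December 1939 has 31 days -> back to November 30, 1939 -> 27 left
November 1939: 30 - 27 = 3 -> lands on November 3

Result: 1939-11-03


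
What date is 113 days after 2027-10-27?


Start: 2027-10-27, add 113 days
October 2027 has 31 days: 31 - 27 = 4 days to October 31 -> 109 left
November 2027 has 30 days -> 79 left
December 2027 has 31 days -> 48 left
January 2028 has 31 days -> 17 left
February 2028: 17 <= 29 -> lands on February 17

Result: 2028-02-17


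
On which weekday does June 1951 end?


June 1951 has 30 days
Anchor: Jan 1, 1951. With p = 1951 - 1 = 1950: (p + p//4 - p//100 + p//400) mod 7 = (1950 + 487 - 19 + 4) mod 7 = 2422 mod 7 = 0 -> Monday (Mon=0 ... Sun=6)
Days before June (Jan-May): 151; June 1 index = (0 + 151) mod 7 = 4 -> Friday
Last day offset: 30 - 1 = 29 days
Weekday index = (4 + 29) mod 7 = 5

Saturday, June 30


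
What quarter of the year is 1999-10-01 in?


Month: October (month 10)
Q1: Jan-Mar, Q2: Apr-Jun, Q3: Jul-Sep, Q4: Oct-Dec

Q4


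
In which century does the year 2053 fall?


Century = (year - 1) // 100 + 1
= (2053 - 1) // 100 + 1
= 2052 // 100 + 1
= 20 + 1

21st century


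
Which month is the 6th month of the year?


Month 6 of 12

June


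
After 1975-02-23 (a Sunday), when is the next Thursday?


Current: Sunday
Target: Thursday
Days ahead: 4

Next Thursday: 1975-02-27


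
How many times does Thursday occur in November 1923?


November 1923 has 30 days
Anchor: Jan 1, 1923. With p = 1923 - 1 = 1922: (p + p//4 - p//100 + p//400) mod 7 = (1922 + 480 - 19 + 4) mod 7 = 2387 mod 7 = 0 -> Monday (Mon=0 ... Sun=6)
Days before November (Jan-Oct): 304; November 1 index = (0 + 304) mod 7 = 3 -> Thursday
First Thursday is November 1
Thursdays: 1, 8, 15, 22, 29

5 Thursdays


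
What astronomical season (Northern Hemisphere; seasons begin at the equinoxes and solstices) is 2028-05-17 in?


Date: May 17
Astronomical Spring (approx.; exact equinox/solstice day varies by year): March 20 to June 20
May 17 falls within the Spring window

Spring


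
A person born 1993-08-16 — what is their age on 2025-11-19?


Birth: 1993-08-16
Reference: 2025-11-19
Year difference: 2025 - 1993 = 32

32 years old


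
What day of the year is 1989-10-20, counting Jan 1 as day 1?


Date: October 20, 1989
Days in months 1 through 9: 273
Plus 20 days in October

Day of year: 293


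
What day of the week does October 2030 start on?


Target: October 1, 2030
Anchor: Jan 1, 2030. With p = 2030 - 1 = 2029: (p + p//4 - p//100 + p//400) mod 7 = (2029 + 507 - 20 + 5) mod 7 = 2521 mod 7 = 1 -> Tuesday (Mon=0 ... Sun=6)
Days before October (Jan-Sep): 273 days
Weekday index = (1 + 273) mod 7 = 1

Tuesday


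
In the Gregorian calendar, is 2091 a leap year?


Gregorian leap year rule: divisible by 4, but not by 100, unless also by 400.
2091 is not divisible by 4 -> not a leap year

No


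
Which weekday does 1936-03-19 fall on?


Date: March 19, 1936
Anchor: Jan 1, 1936. With p = 1936 - 1 = 1935: (p + p//4 - p//100 + p//400) mod 7 = (1935 + 483 - 19 + 4) mod 7 = 2403 mod 7 = 2 -> Wednesday (Mon=0 ... Sun=6)
Days before March (Jan-Feb): 60; offset = 60 + 19 - 1 = 78
Weekday index = (2 + 78) mod 7 = 3

Day of the week: Thursday


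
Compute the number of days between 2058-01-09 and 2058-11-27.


From 2058-01-09 to 2058-11-27
2058-01-09: day of year = 9
2058-11-27: days before November = 31 + 28 + 31 + 30 + 31 + 30 + 31 + 31 + 30 + 31 = 304 (2058 is not a leap year); day of year = 304 + 27 = 331
Same year: 331 - 9 = 322

322 days


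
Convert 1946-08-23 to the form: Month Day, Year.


ISO 1946-08-23 parses as year=1946, month=08, day=23
Month 8 -> August

August 23, 1946


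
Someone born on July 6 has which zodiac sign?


Date: July 6
Conventional tropical zodiac dates: Cancer from June 21 onward; Leo starts July 23
July 6 falls within the Cancer range

Cancer


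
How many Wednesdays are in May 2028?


May 2028 has 31 days
Anchor: Jan 1, 2028. With p = 2028 - 1 = 2027: (p + p//4 - p//100 + p//400) mod 7 = (2027 + 506 - 20 + 5) mod 7 = 2518 mod 7 = 5 -> Saturday (Mon=0 ... Sun=6)
Days before May (Jan-Apr): 121; May 1 index = (5 + 121) mod 7 = 0 -> Monday
First Wednesday is May 3
Wednesdays: 3, 10, 17, 24, 31

5 Wednesdays
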